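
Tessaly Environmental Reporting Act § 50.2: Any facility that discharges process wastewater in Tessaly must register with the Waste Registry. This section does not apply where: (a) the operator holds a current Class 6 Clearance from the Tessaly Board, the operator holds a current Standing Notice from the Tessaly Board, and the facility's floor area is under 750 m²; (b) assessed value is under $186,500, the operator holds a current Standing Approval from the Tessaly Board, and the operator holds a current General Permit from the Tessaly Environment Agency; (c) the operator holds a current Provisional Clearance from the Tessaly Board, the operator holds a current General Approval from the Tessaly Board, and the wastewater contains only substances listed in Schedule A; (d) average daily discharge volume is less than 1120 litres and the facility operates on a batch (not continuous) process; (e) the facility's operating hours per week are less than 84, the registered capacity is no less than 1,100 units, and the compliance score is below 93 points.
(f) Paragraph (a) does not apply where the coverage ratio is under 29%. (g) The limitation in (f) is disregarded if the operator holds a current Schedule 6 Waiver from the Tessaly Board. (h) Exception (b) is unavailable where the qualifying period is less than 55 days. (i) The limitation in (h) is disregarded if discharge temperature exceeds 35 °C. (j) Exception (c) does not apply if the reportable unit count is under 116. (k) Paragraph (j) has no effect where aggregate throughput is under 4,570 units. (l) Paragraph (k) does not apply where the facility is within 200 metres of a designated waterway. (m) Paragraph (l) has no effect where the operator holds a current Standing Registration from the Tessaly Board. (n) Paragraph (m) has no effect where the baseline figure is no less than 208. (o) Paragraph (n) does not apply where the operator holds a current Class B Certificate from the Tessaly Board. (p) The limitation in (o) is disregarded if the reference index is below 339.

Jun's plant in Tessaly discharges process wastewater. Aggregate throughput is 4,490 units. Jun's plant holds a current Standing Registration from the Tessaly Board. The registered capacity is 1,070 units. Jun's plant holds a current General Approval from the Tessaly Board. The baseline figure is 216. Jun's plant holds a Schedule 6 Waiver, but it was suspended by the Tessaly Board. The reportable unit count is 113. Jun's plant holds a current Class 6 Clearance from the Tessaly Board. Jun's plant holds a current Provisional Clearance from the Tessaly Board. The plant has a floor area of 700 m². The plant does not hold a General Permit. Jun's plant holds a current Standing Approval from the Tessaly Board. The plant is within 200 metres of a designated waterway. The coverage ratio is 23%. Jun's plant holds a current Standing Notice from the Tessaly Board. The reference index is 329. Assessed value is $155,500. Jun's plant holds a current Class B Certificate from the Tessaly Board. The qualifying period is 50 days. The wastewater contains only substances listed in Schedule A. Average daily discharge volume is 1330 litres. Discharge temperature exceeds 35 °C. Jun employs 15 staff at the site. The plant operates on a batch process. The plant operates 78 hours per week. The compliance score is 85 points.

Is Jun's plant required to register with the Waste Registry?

Yes — Jun's plant must register with the Waste Registry.

Exception (a): a current Class 6 Clearance is held; a current Standing Notice is held; the facility's floor area is 700 m², under the 750 m² limit — every condition holds. Turning to paragraphs (f)–(g): (f) operates — the coverage ratio is 23%, under the 29% limit. (g), which would lift (f), is inapplicable — the Schedule 6 Waiver is not current. Exception (a) does not apply.
Exception (b) requires that the operator holds a current General Permit from the Tessaly Environment Agency; but no General Permit is held, so (b) is unavailable.
Exception (c)'s conditions are all satisfied: a current Provisional Clearance is held; a current General Approval is held; the wastewater is Schedule-A-only. But: (j) operates against (c): the reportable unit count is 113, under the 116 limit. (k) would limit (j) — aggregate throughput is 4,490 units, under the 4,570 units limit — but (l) sets (k) aside: (l) operates against (k): the plant is within 200 m of a designated waterway. (m) would limit (l) — a current Standing Registration is held — but (n) sets (m) aside: (n) is triggered — the baseline figure is 216, meeting the 208 threshold. (o) is triggered (a current Class B Certificate is held), but is overridden by (p): (p) applies — the reference index is 329, below the 339 limit. So (c) is unavailable.
Exception (d) does not apply: average daily discharge volume is 1330 litres, not less than 1120 litres.
Exception (e) does not apply: the registered capacity is 1,070 units, short of 1,100 units.
None of the exceptions is available; § 50.2 applies in full.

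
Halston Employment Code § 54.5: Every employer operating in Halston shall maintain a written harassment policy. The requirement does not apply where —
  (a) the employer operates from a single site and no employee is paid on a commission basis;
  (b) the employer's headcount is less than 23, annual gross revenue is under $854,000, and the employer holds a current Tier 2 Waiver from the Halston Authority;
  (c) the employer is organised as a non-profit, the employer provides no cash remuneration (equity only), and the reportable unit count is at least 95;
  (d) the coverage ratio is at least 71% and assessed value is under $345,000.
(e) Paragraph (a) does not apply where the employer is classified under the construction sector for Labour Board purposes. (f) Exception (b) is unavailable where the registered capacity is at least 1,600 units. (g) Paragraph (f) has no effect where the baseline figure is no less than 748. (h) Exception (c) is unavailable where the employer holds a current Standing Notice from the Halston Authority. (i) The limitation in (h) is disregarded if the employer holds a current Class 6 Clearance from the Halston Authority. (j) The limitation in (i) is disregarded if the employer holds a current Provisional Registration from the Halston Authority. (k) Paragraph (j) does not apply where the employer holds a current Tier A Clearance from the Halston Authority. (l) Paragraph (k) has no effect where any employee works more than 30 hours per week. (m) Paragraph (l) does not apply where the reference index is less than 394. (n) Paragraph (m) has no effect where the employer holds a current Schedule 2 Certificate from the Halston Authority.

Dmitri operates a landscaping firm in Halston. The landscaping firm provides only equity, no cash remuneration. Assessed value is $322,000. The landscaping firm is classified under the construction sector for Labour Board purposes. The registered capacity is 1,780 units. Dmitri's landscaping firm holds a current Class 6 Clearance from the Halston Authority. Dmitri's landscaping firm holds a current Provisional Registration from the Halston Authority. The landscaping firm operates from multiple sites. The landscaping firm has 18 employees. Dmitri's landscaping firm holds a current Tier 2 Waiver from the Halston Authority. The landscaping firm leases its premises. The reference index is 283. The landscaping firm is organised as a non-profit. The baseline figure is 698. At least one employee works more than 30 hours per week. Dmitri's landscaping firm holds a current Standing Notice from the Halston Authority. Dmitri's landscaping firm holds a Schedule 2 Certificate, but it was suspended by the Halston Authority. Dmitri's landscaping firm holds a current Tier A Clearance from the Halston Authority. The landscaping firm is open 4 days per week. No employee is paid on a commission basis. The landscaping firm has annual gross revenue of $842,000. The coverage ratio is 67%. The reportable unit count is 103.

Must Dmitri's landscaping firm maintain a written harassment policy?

No — exception (c) applies; Dmitri's landscaping firm is not required to maintain a written harassment policy.

Exception (a) fails — the employer operates from multiple sites.
All of (b)'s requirements are met (the employer's headcount is 18, less than the 23 limit; annual gross revenue is $842,000, under the $854,000 limit; a current Tier 2 Waiver is held). However, paragraphs (f)–(g) must be considered: (f) operates against (b): the registered capacity is 1,780 units, meeting the 1,600 units threshold. (g), which would lift (f), is not engaged — the baseline figure is 698, short of 748. Exception (b) does not apply.
All of (c)'s requirements are met (the employer is a non-profit; remuneration is equity-only; the reportable unit count is 103, meeting the 95 threshold). Under paragraphs (h)–(n): (h) is triggered (a current Standing Notice is held), but is overridden by (i): (i) operates against (h): a current Class 6 Clearance is held. (j) applies (a current Provisional Registration is held), but yields to (k): (k) operates against (j): a current Tier A Clearance is held. (l) operates (at least one employee exceeds 30 hours/week), but yields to (m): (m) operates against (l): the reference index is 283, less than the 394 limit. (n) is not triggered (the Schedule 2 Certificate is not current), so (m) stands. So (c) applies.
Exception (d) does not apply: the coverage ratio is 67%, short of 71%.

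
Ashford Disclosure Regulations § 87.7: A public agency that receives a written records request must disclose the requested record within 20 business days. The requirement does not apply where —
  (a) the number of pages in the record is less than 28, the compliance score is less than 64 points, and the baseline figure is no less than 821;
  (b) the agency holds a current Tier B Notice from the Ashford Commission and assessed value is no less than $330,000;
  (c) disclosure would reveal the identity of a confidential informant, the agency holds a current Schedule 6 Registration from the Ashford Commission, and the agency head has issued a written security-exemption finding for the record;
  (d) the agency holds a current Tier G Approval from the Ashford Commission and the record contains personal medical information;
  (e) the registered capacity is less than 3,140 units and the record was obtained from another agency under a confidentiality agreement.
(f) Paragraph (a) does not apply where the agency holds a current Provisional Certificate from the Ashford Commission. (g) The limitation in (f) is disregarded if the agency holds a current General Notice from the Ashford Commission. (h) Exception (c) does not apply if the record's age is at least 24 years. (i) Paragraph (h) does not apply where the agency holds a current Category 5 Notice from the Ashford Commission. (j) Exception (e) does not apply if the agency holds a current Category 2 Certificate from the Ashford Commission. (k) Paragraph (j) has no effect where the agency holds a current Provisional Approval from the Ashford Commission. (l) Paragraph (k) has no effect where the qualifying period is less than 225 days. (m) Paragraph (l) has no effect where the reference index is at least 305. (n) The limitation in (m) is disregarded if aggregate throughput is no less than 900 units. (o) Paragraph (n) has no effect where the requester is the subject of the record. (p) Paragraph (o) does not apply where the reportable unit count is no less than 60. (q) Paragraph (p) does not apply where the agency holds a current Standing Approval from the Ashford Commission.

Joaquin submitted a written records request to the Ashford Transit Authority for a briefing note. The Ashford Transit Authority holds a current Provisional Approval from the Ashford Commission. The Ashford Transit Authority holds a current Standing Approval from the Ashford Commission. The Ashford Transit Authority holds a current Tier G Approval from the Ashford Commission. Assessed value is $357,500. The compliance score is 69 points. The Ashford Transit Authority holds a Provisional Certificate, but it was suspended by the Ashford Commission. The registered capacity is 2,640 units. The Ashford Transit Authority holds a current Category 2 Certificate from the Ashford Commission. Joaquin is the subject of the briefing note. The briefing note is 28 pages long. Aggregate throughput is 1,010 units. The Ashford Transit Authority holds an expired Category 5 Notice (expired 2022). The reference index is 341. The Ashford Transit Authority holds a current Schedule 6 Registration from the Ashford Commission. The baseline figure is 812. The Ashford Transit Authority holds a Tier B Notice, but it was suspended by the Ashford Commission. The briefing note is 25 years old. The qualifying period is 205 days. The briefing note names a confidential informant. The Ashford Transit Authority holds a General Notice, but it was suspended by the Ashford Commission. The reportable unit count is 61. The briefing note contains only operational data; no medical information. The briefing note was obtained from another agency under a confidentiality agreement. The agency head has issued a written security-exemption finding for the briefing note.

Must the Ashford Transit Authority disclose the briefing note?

Exception (a) does not apply: the number of pages in the record is 28, not less than 28.
Exception (b) requires that the agency holds a current Tier B Notice from the Ashford Commission; but the Tier B Notice is not current, so (b) is unavailable.
Exception (c)'s conditions are all satisfied: the briefing note names a confidential informant; a current Schedule 6 Registration is held; a written security-exemption finding has been issued. Turning to paragraphs (h)–(i): (h) is engaged — the record's age is 25 years, meeting the 24 years threshold. (i) is not engaged (the Category 5 Notice is not current), so (h) stands. (c) is therefore removed.
Exception (d) fails — the briefing note contains only operational data.
All of (e)'s requirements are met (the registered capacity is 2,640 units, less than the 3,140 units limit; the briefing note was obtained under a confidentiality agreement). Applying paragraphs (j)–(q): (j) would limit (e) — a current Category 2 Certificate is held — but (k) sets (j) aside: (k) operates against (j): a current Provisional Approval is held. (l) applies (the qualifying period is 205 days, less than the 225 days limit), but is itself disapplied by (m): (m) operates against (l): the reference index is 341, meeting the 305 threshold. (n) is engaged (aggregate throughput is 1,010 units, meeting the 900 units threshold), but is displaced by (o): (o) operates against (n): Joaquin is the subject of the briefing note. (p) operates (the reportable unit count is 61, meeting the 60 threshold), but is set aside by (q): (q) operates against (p): a current Standing Approval is held. So (e) applies.

No — exception (e) applies; the Ashford Transit Authority is not required to disclose the briefing note.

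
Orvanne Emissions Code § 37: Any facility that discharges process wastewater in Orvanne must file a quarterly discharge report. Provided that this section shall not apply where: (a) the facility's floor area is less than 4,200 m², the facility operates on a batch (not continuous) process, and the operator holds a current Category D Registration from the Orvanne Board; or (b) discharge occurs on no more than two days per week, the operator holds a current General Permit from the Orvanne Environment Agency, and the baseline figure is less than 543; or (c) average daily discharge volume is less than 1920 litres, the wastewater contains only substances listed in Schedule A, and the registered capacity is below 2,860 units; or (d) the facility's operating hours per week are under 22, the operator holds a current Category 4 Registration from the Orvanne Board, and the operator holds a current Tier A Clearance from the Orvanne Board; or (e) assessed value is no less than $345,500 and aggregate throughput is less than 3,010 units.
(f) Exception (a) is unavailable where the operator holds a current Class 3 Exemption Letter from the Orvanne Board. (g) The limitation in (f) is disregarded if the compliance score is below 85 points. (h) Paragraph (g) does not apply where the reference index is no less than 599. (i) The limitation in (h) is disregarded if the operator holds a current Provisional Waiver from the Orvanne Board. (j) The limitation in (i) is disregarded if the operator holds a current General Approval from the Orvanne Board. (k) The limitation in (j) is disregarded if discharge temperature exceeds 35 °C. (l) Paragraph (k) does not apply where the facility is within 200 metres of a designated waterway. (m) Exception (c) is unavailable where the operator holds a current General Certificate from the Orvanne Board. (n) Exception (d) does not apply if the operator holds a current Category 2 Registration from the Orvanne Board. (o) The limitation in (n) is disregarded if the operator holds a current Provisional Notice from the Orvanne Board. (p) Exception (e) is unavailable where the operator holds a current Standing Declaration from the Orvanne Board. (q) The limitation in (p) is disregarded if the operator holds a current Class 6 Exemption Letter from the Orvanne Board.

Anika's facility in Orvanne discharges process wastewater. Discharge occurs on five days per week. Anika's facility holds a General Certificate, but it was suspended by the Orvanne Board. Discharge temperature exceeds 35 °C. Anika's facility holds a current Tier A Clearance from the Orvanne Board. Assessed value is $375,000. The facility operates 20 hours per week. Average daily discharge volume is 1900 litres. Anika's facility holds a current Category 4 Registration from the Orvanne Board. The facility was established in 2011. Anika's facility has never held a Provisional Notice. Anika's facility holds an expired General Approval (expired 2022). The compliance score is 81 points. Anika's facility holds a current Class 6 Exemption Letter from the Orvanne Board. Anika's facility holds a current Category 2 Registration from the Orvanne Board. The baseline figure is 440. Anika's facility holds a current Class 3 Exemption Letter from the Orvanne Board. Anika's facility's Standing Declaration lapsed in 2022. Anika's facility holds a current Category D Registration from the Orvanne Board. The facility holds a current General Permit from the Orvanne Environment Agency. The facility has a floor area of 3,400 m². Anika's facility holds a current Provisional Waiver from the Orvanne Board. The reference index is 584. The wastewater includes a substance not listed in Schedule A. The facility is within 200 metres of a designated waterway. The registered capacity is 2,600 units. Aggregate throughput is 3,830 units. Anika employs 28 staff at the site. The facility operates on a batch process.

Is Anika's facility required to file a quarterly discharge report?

No — exception (a) applies; Anika's facility is not required to file a quarterly discharge report.

All of (a)'s requirements are met (the facility's floor area is 3,400 m², less than the 4,200 m² limit; the facility operates on a batch process; a current Category D Registration is held). Applying paragraphs (f)–(l): (f) would limit (a) — a current Class 3 Exemption Letter is held — but (g) sets (f) aside: (g) operates against (f): the compliance score is 81 points, below the 85 points limit. (h), which would lift (g), does not operate here — the reference index is 584, short of 599. (a) remains available.
Exception (b) does not apply: discharge occurs on five days per week.
Exception (c) fails — the wastewater includes a non-Schedule-A substance.
Exception (d): the facility's operating hours per week are 20, under the 22 limit; a current Category 4 Registration is held; a current Tier A Clearance is held — every condition holds. However, paragraphs (n)–(o) must be considered: (n) operates — a current Category 2 Registration is held. (o) is not engaged (no current Provisional Notice is held), so (n) stands. (d) is therefore removed.
Exception (e) requires that aggregate throughput is less than 3,010 units; but aggregate throughput is 3,830 units, not less than 3,010 units, so (e) is unavailable.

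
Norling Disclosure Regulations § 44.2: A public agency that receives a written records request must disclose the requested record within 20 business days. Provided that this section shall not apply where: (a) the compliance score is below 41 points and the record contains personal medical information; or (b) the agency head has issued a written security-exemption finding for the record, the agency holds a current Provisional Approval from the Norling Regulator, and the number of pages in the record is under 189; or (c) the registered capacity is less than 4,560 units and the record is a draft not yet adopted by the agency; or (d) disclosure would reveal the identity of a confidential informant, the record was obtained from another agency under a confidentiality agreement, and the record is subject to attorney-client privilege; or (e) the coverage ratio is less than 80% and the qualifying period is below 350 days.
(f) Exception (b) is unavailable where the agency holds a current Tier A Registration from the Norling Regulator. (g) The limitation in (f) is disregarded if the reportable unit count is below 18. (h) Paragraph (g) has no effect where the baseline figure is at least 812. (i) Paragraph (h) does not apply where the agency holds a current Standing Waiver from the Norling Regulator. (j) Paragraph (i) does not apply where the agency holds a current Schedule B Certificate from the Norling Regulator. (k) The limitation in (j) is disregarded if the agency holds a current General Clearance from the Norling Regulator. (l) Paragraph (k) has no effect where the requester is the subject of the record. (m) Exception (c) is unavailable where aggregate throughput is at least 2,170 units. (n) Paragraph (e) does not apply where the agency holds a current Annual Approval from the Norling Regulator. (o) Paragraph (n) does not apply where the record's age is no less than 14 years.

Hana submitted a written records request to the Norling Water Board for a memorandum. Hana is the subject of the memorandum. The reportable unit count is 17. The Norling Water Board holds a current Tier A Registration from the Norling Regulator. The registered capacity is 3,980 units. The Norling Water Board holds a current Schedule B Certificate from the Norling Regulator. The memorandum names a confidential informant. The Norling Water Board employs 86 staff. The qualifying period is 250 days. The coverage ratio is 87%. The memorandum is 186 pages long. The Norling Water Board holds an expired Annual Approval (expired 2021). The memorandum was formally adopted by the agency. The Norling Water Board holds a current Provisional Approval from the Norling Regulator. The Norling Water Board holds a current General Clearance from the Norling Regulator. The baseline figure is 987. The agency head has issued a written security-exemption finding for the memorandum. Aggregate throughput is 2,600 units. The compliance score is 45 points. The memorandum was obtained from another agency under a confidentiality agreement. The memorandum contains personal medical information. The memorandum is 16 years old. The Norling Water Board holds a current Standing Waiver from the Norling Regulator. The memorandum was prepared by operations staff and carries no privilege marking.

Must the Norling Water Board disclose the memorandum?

Exception (a) requires that the compliance score is below 41 points; but the compliance score is 45 points, not below 41 points, so (a) is unavailable.
Exception (b): a written security-exemption finding has been issued; a current Provisional Approval is held; the number of pages in the record is 186, under the 189 limit — every condition holds. Turning to paragraphs (f)–(l): (f) operates against (b): a current Tier A Registration is held. (g) would limit (f) — the reportable unit count is 17, below the 18 limit — but (h) sets (g) aside: (h) operates against (g): the baseline figure is 987, meeting the 812 threshold. (i) would limit (h) — a current Standing Waiver is held — but (j) sets (i) aside: (j) operates against (i): a current Schedule B Certificate is held. (k) operates (a current General Clearance is held), but is set aside by (l): (l) applies — Hana is the subject of the memorandum. (b) is therefore removed.
Exception (c) requires that the record is a draft not yet adopted by the agency; but the memorandum has been formally adopted, so (c) is unavailable.
Exception (d) requires that the record is subject to attorney-client privilege; but the memorandum carries no privilege marking, so (d) is unavailable.
Exception (e) does not apply: the coverage ratio is 87%, not less than 80%.
No exception applies. The general rule governs.

Yes — the Norling Water Board must disclose the memorandum.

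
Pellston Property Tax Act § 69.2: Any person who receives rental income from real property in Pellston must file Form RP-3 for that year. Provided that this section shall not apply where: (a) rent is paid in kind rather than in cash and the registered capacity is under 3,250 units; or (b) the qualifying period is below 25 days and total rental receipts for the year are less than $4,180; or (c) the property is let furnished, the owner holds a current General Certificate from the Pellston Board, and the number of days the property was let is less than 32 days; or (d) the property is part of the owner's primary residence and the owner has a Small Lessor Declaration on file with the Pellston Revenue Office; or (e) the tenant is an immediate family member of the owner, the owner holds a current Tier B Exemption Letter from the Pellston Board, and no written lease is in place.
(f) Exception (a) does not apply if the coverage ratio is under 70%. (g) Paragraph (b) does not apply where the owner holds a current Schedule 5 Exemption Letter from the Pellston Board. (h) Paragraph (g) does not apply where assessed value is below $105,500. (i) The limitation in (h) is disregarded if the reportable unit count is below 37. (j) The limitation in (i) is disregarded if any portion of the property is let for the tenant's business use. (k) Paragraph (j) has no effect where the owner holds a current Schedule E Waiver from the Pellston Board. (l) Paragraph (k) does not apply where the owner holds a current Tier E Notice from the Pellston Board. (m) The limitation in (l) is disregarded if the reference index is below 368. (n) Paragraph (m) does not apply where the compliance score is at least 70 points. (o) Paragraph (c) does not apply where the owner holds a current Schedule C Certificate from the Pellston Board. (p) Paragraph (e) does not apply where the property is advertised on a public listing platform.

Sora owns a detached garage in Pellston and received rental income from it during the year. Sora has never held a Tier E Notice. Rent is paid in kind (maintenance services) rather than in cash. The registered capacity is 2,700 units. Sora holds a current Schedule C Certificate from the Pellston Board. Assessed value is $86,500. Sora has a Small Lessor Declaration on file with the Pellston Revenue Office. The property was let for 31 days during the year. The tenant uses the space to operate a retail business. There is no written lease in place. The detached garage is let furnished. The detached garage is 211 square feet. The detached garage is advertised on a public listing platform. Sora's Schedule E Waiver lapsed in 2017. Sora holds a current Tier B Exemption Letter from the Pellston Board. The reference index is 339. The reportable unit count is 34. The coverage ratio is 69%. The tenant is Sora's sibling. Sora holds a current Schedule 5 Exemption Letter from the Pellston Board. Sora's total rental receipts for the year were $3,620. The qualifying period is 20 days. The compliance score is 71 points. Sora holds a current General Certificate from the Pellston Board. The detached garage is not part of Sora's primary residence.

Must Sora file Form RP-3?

Exception (a) is satisfied on its face — rent is paid in kind; the registered capacity is 2,700 units, under the 3,250 units limit. Turning to paragraph (f): (f) operates against (a): the coverage ratio is 69%, under the 70% limit. Exception (a) does not apply.
All of (b)'s requirements are met (the qualifying period is 20 days, below the 25 days limit; total rental receipts for the year are $3,620, less than the $4,180 limit). As to paragraphs (g)–(n): (g) is triggered (a current Schedule 5 Exemption Letter is held), but is displaced by (h): (h) operates against (g): assessed value is $86,500, below the $105,500 limit. (i) would limit (h) — the reportable unit count is 34, below the 37 limit — but (j) sets (i) aside: (j) operates against (i): the space is let for business use. (k), which would lift (j), does not operate here — no current Schedule E Waiver is held. So (b) applies.
Exception (c)'s conditions are all satisfied: the property is let furnished; a current General Certificate is held; the number of days the property was let is 31 days, less than the 32 days limit. But applying paragraph (o): (o) is engaged — a current Schedule C Certificate is held. (c) is therefore removed.
Exception (d) requires that the property is part of the owner's primary residence; but the detached garage is not part of the primary residence, so (d) is unavailable.
Exception (e): the tenant is an immediate family member; a current Tier B Exemption Letter is held; there is no written lease — every condition holds. But: (p) operates against (e): the property is publicly advertised. Exception (e) does not apply.

No — exception (b) applies; Sora is not required to file Form RP-3.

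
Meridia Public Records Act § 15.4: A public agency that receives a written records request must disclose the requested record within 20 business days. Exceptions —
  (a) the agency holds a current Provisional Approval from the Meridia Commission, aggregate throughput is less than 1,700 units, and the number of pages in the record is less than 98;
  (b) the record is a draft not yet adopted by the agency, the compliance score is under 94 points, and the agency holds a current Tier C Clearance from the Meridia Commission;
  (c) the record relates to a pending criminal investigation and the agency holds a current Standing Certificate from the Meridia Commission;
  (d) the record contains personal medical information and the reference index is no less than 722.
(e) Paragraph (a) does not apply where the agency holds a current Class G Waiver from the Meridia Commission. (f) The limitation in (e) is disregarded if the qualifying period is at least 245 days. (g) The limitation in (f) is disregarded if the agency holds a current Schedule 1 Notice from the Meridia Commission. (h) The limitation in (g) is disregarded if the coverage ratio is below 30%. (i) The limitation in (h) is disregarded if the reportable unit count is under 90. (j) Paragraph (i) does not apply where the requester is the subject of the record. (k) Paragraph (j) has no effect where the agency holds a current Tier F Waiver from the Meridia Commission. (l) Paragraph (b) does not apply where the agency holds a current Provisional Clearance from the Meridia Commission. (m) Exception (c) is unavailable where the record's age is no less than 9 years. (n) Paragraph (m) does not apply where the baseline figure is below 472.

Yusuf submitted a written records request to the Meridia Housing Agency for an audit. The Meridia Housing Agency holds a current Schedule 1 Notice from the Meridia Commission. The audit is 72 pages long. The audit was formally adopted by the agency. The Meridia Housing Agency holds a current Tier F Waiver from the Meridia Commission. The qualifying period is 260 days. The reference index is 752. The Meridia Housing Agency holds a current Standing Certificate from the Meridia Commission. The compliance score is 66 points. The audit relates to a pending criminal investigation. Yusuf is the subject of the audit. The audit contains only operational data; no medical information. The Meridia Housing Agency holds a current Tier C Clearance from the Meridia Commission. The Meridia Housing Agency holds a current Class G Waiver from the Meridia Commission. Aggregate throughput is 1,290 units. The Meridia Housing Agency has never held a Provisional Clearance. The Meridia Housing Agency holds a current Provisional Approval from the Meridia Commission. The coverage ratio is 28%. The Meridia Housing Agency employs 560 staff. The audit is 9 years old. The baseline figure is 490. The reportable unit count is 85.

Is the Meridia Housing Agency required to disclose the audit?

All of (a)'s requirements are met (a current Provisional Approval is held; aggregate throughput is 1,290 units, less than the 1,700 units limit; the number of pages in the record is 72, less than the 98 limit). But applying paragraphs (e)–(k): (e) is engaged — a current Class G Waiver is held. (f) would limit (e) — the qualifying period is 260 days, meeting the 245 days threshold — but (g) sets (f) aside: (g) operates against (f): a current Schedule 1 Notice is held. (h) is engaged (the coverage ratio is 28%, below the 30% limit), but is overridden by (i): (i) operates against (h): the reportable unit count is 85, under the 90 limit. (j) would limit (i) — Yusuf is the subject of the audit — but (k) sets (j) aside: (k) operates against (j): a current Tier F Waiver is held. So (a) is unavailable.
Exception (b) does not apply: the audit has been formally adopted.
All of (c)'s requirements are met (the audit relates to a pending investigation; a current Standing Certificate is held). Turning to paragraphs (m)–(n): (m) is engaged — the record's age is 9 years, meeting the 9 years threshold. (n), which would lift (m), is not triggered — the baseline figure is 490, not below 472. So (c) is unavailable.
Exception (d) does not apply: the audit contains only operational data.
No exception applies. The general rule governs.

Yes — the Meridia Housing Agency must disclose the audit.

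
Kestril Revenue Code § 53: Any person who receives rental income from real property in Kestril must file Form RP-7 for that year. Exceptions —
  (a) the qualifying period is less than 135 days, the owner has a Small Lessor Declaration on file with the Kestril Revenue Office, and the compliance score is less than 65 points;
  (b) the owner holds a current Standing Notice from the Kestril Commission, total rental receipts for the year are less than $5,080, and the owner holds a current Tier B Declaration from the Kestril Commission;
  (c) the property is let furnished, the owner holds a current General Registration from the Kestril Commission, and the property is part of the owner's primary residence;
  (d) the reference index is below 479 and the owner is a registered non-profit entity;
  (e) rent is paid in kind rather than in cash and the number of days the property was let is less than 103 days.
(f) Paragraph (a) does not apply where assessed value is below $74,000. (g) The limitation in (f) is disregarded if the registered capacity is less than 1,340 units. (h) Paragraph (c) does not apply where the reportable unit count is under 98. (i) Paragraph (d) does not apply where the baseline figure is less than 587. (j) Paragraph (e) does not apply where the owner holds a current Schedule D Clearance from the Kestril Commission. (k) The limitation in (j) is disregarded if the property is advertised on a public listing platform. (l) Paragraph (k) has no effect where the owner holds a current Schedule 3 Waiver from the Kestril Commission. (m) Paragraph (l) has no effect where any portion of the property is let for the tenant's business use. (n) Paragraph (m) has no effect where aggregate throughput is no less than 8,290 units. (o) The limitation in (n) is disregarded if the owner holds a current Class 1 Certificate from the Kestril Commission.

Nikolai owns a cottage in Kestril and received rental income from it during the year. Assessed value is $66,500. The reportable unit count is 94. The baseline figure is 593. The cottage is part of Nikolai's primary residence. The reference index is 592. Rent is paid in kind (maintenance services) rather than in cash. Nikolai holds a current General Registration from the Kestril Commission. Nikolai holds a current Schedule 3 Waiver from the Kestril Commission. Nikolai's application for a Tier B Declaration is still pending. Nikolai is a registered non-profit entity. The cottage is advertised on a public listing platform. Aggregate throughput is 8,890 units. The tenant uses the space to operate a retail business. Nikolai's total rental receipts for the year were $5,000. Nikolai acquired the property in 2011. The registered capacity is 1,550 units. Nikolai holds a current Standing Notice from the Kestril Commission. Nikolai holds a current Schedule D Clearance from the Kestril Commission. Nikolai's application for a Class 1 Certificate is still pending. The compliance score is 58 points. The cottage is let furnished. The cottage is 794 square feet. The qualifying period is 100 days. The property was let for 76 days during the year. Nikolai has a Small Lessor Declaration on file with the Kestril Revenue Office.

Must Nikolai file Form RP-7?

Exception (a): the qualifying period is 100 days, less than the 135 days limit; a Small Lessor Declaration is on file; the compliance score is 58 points, less than the 65 points limit — every condition holds. But: (f) applies — assessed value is $66,500, below the $74,000 limit. (g), which would lift (f), does not operate here — the registered capacity is 1,550 units, not less than 1,340 units. So (a) is unavailable.
Exception (b) does not apply: the Tier B Declaration is not current.
Exception (c): the property is let furnished; a current General Registration is held; the cottage is part of the primary residence — every condition holds. Turning to paragraph (h): (h) operates against (c): the reportable unit count is 94, under the 98 limit. Exception (c) does not apply.
Exception (d) requires that the reference index is below 479; but the reference index is 592, not below 479, so (d) is unavailable.
Exception (e)'s conditions are all satisfied: rent is paid in kind; the number of days the property was let is 76 days, less than the 103 days limit. However, paragraphs (j)–(o) must be considered: (j) is triggered — a current Schedule D Clearance is held. (k) would limit (j) — the property is publicly advertised — but (l) sets (k) aside: (l) is triggered — a current Schedule 3 Waiver is held. (m) is engaged (the space is let for business use), but is overridden by (n): (n) operates against (m): aggregate throughput is 8,890 units, meeting the 8,290 units threshold. (o), which would lift (n), does not operate here — no current Class 1 Certificate is held. (e) is therefore removed.
Every exception is unavailable, so the rule governs.

Yes — Nikolai must file Form RP-7.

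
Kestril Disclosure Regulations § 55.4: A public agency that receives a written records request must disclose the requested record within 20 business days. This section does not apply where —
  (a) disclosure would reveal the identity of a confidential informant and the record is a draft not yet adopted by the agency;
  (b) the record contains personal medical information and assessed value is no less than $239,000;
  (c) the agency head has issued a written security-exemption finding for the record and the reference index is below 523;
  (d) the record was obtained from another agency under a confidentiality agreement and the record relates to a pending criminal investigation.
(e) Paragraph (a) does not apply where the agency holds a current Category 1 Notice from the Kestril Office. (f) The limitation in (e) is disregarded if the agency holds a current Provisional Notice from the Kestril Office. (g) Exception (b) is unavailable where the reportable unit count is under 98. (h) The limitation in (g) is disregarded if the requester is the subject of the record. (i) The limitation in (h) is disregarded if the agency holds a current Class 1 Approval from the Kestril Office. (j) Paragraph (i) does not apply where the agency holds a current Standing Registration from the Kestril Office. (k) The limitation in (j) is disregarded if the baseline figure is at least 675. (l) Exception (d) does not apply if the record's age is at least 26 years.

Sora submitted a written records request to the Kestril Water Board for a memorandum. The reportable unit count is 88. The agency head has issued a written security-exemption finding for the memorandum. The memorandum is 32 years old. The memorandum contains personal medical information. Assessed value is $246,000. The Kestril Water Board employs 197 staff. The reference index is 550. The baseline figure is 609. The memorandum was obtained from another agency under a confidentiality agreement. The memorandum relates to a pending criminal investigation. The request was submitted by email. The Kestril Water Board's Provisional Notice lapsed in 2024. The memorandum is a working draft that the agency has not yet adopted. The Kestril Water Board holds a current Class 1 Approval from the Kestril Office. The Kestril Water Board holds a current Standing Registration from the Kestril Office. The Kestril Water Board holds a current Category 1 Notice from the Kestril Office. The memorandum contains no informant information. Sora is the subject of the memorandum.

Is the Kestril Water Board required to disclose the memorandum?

No — exception (b) applies; the Kestril Water Board is not required to disclose the memorandum.

Exception (a) requires that disclosure would reveal the identity of a confidential informant; but the memorandum contains no informant information, so (a) is unavailable.
Exception (b): the memorandum contains personal medical information; assessed value is $246,000, meeting the $239,000 threshold — every condition holds. Under paragraphs (g)–(k): (g) would limit (b) — the reportable unit count is 88, under the 98 limit — but (h) sets (g) aside: (h) is triggered — Sora is the subject of the memorandum. (i) applies (a current Class 1 Approval is held), but is set aside by (j): (j) is engaged — a current Standing Registration is held. (k) does not operate here (the baseline figure is 609, short of 675), so (j) stands. (b) remains available.
Exception (c) requires that the reference index is below 523; but the reference index is 550, not below 523, so (c) is unavailable.
Exception (d): the memorandum was obtained under a confidentiality agreement; the memorandum relates to a pending investigation — every condition holds. But: (l) operates against (d): the record's age is 32 years, meeting the 26 years threshold. So (d) is unavailable.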